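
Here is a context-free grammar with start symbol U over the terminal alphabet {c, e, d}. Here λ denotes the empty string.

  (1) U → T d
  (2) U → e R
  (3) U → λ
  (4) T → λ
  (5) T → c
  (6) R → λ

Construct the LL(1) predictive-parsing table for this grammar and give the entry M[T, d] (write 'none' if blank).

FIRST(T) = {λ, c}
FIRST(R) = {λ}
FIRST(U) = {λ, c, d, e}  (via T d)
FOLLOW(U) includes $ since U is the start symbol.
FOLLOW(T): in U→T d, T is followed by d with FIRST {d}. Thus FOLLOW(T) = {d}.
For T → λ: FIRST(λ) = {λ}, so it goes in M[T, t] for t ∈ {}; since λ ∈ FIRST, also for every t ∈ FOLLOW(T) = {d}.
For T → c: FIRST(c) = {c}, so it goes in M[T, t] for t ∈ {c}.

T → λ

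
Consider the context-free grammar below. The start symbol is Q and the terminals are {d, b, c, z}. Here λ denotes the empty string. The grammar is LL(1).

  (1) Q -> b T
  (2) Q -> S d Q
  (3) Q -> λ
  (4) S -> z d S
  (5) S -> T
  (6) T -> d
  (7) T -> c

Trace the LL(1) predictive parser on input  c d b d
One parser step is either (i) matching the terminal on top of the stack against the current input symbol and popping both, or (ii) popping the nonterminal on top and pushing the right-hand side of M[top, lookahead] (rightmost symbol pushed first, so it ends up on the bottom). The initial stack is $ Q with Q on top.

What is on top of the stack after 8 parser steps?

     Stack    Input      Action
  1  $ Q      c d b d $  expand Q -> S d Q
  2  $ Q d S  c d b d $  expand S -> T
  3  $ Q d T  c d b d $  expand T -> c
  4  $ Q d c  c d b d $  match c
  5  $ Q d    d b d $    match d
  6  $ Q      b d $      expand Q -> b T
  7  $ T b    b d $      match b
  8  $ T      d $        expand T -> d
Stack after step 8: $ d (top = d).

d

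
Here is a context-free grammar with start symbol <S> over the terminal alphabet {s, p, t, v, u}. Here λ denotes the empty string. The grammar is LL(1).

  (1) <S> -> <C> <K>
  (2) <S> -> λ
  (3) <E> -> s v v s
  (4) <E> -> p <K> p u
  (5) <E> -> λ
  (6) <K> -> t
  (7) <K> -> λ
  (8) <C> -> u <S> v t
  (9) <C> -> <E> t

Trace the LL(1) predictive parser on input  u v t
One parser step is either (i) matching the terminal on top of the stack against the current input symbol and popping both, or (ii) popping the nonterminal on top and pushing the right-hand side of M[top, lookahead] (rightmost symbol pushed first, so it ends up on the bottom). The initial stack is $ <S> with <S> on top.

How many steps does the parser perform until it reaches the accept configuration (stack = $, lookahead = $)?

step 1: stack=$ <S>  input=u v t $  — expand <S> -> <C> <K>
step 2: stack=$ <K> <C>  input=u v t $  — expand <C> -> u <S> v t
step 3: stack=$ <K> t v <S> u  input=u v t $  — match u
step 4: stack=$ <K> t v <S>  input=v t $  — expand <S> -> λ
step 5: stack=$ <K> t v  input=v t $  — match v
step 6: stack=$ <K> t  input=t $  — match t
step 7: stack=$ <K>  input=$  — expand <K> -> λ
Accept reached after 7 steps.

7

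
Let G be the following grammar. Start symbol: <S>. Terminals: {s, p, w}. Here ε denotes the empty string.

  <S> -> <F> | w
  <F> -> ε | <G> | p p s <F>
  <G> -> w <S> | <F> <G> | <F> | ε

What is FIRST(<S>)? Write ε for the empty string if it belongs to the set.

FIRST(<S>): from <S>-><F> we get {ε, p, w}; from <S>->w we get {w}. So FIRST(<S>) = {ε, p, w}.
FIRST(<F>): from <F>->ε we get {ε}; from <F>-><G> we get {ε, p, w}; from <F>->p p s <F> we get {p}. So FIRST(<F>) = {ε, p, w}.
FIRST(<G>): from <G>->w <S> we get {w}; from <G>-><F> <G> we get {ε, p, w}; from <G>-><F> we get {ε, p, w}; from <G>->ε we get {ε}. So FIRST(<G>) = {ε, p, w}.

{ε, p, w}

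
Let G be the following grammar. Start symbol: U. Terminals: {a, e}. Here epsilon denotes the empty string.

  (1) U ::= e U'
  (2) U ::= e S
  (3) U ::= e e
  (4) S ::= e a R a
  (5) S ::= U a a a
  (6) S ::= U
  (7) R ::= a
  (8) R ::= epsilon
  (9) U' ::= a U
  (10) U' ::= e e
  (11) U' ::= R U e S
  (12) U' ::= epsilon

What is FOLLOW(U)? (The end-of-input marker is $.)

FIRST(U) = {e}
FIRST(R) = {epsilon, a}
FIRST(S) = {e}  (via U a a a, U)
FIRST(U') = {epsilon, a, e}  (via R U e S)
FOLLOW(U) includes $ since U is the start symbol.
FOLLOW(R): in S::=e a R a, R is followed by a with FIRST {a}; in U'::=R U e S, R is followed by U e S with FIRST {e}. Thus FOLLOW(R) = {a, e}.
FOLLOW(U): in S::=U a a a, U is followed by a a a with FIRST {a}; in S::=U, the suffix after U is empty, so FOLLOW(U) ⊇ FOLLOW(S) = {$, a, e}; in U'::=a U, the suffix after U is empty, so FOLLOW(U) ⊇ FOLLOW(U') = {$, a, e}; in U'::=R U e S, U is followed by e S with FIRST {e}. Thus FOLLOW(U) = {$, a, e}.
FOLLOW(U'): in U::=e U', the suffix after U' is empty, so FOLLOW(U') ⊇ FOLLOW(U) = {$, a, e}. Thus FOLLOW(U') = {$, a, e}.
FOLLOW(S): in U::=e S, the suffix after S is empty, so FOLLOW(S) ⊇ FOLLOW(U) = {$, a, e}; in U'::=R U e S, the suffix after S is empty, so FOLLOW(S) ⊇ FOLLOW(U') = {$, a, e}. Thus FOLLOW(S) = {$, a, e}.

{$, a, e}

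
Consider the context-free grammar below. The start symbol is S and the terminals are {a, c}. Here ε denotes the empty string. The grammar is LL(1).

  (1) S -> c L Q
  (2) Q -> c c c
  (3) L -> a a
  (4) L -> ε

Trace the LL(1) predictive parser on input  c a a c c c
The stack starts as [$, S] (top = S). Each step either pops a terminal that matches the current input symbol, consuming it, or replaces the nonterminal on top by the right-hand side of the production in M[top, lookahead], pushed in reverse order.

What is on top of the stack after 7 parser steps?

     Stack    Input          Action
  1  $ S      c a a c c c $  expand S -> c L Q
  2  $ Q L c  c a a c c c $  match c
  3  $ Q L    a a c c c $    expand L -> a a
  4  $ Q a a  a a c c c $    match a
  5  $ Q a    a c c c $      match a
  6  $ Q      c c c $        expand Q -> c c c
  7  $ c c c  c c c $        match c
Stack after step 7: $ c c (top = c).

c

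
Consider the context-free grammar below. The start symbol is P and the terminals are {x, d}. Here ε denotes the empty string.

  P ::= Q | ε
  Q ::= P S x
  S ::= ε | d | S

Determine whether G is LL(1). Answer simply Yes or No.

FIRST(P) = {ε, d, x}
FIRST(Q) = {d, x}
FIRST(S) = {ε, d}
FOLLOW(P) = {$, d, x}
FOLLOW(Q) = {$, d, x}
FOLLOW(S) = {x}
Cell M[P, d] receives both P ::= Q and P ::= ε — the grammar is not LL(1).

No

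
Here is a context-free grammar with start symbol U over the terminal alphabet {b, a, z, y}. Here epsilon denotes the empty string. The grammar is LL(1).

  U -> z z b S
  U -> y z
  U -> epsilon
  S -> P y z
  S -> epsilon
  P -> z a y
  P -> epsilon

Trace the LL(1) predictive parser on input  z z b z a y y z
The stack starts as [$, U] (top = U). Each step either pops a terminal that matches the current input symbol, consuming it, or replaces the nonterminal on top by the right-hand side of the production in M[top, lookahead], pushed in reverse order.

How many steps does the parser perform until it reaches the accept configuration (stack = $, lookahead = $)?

11

      Stack        Input              Action
   1  $ U          z z b z a y y z $  expand U -> z z b S
   2  $ S b z z    z z b z a y y z $  match z
   3  $ S b z      z b z a y y z $    match z
   4  $ S b        b z a y y z $      match b
   5  $ S          z a y y z $        expand S -> P y z
   6  $ z y P      z a y y z $        expand P -> z a y
   7  $ z y y a z  z a y y z $        match z
   8  $ z y y a    a y y z $          match a
   9  $ z y y      y y z $            match y
  10  $ z y        y z $              match y
  11  $ z          z $                match z
Accept reached after 11 steps.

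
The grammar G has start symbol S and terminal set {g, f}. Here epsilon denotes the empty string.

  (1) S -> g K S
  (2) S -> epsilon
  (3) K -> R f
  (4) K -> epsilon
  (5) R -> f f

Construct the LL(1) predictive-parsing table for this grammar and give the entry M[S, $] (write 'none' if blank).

S -> epsilon

FIRST(S) = {epsilon, g}
FIRST(R) = {f}
FIRST(K) = {epsilon, f}  (via R f)
FOLLOW(S) includes $ since S is the start symbol.
FOLLOW(S): in S->g K S, the suffix after S is empty (adds nothing new). Thus FOLLOW(S) = {$}.
For S -> g K S: FIRST(g K S) = {g}, so it goes in M[S, t] for t ∈ {g}.
For S -> epsilon: FIRST(epsilon) = {epsilon}, so it goes in M[S, t] for t ∈ {}; since epsilon ∈ FIRST, also for every t ∈ FOLLOW(S) = {$}.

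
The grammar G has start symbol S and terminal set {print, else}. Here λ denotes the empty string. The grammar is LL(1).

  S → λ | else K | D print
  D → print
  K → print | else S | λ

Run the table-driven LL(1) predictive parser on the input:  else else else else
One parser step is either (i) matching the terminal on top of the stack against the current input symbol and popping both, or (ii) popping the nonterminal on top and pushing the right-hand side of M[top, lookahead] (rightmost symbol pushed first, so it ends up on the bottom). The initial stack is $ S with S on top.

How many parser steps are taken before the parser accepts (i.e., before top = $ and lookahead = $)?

step 1: stack=$ S  input=else else else else $  — expand S → else K
step 2: stack=$ K else  input=else else else else $  — match else
step 3: stack=$ K  input=else else else $  — expand K → else S
step 4: stack=$ S else  input=else else else $  — match else
step 5: stack=$ S  input=else else $  — expand S → else K
step 6: stack=$ K else  input=else else $  — match else
step 7: stack=$ K  input=else $  — expand K → else S
step 8: stack=$ S else  input=else $  — match else
step 9: stack=$ S  input=$  — expand S → λ
Accept reached after 9 steps.

9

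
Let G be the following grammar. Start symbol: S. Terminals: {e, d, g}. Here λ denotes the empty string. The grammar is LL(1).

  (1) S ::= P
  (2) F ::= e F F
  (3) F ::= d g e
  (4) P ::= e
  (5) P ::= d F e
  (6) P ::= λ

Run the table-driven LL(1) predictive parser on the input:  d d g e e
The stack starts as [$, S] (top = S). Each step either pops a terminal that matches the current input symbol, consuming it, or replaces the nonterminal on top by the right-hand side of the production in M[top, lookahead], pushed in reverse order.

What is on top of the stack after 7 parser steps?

     Stack      Input        Action
  1  $ S        d d g e e $  expand S ::= P
  2  $ P        d d g e e $  expand P ::= d F e
  3  $ e F d    d d g e e $  match d
  4  $ e F      d g e e $    expand F ::= d g e
  5  $ e e g d  d g e e $    match d
  6  $ e e g    g e e $      match g
  7  $ e e      e e $        match e
Stack after step 7: $ e (top = e).

e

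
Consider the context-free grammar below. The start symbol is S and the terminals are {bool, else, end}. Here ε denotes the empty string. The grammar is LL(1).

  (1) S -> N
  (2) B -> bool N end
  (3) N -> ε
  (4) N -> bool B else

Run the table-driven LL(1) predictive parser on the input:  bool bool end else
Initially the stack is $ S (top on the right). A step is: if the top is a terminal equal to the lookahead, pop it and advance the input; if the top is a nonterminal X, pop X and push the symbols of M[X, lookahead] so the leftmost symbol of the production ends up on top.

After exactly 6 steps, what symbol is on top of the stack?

end

step 1: stack=$ S  input=bool bool end else $  — expand S -> N
step 2: stack=$ N  input=bool bool end else $  — expand N -> bool B else
step 3: stack=$ else B bool  input=bool bool end else $  — match bool
step 4: stack=$ else B  input=bool end else $  — expand B -> bool N end
step 5: stack=$ else end N bool  input=bool end else $  — match bool
step 6: stack=$ else end N  input=end else $  — expand N -> ε
Stack after step 6: $ else end (top = end).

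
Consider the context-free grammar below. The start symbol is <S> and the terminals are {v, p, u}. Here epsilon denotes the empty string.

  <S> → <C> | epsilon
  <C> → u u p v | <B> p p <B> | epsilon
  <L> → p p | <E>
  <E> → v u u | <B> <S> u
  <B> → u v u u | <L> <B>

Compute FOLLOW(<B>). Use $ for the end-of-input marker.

{$, p, u, v}

FIRST(<S>): from <S>→<C> we get {epsilon, p, u, v}; from <S>→epsilon we get {epsilon}. So FIRST(<S>) = {epsilon, p, u, v}.
FIRST(<C>): from <C>→u u p v we get {u}; from <C>→<B> p p <B> we get {p, u, v}; from <C>→epsilon we get {epsilon}. So FIRST(<C>) = {epsilon, p, u, v}.
FIRST(<L>): from <L>→p p we get {p}; from <L>→<E> we get {p, u, v}. So FIRST(<L>) = {p, u, v}.
FIRST(<B>): from <B>→u v u u we get {u}; from <B>→<L> <B> we get {p, u, v}. So FIRST(<B>) = {p, u, v}.
FIRST(<E>): from <E>→v u u we get {v}; from <E>→<B> <S> u we get {p, u, v}. So FIRST(<E>) = {p, u, v}.
FOLLOW(<S>) includes $ since <S> is the start symbol.
FOLLOW(<S>): in <E>→<B> <S> u, <S> is followed by u with FIRST {u}. Thus FOLLOW(<S>) = {$, u}.
FOLLOW(<C>): in <S>→<C>, the suffix after <C> is empty, so FOLLOW(<C>) ⊇ FOLLOW(<S>) = {$, u}. Thus FOLLOW(<C>) = {$, u}.
FOLLOW(<L>): in <B>→<L> <B>, <L> is followed by <B> with FIRST {p, u, v}. Thus FOLLOW(<L>) = {p, u, v}.
FOLLOW(<E>): in <L>→<E>, the suffix after <E> is empty, so FOLLOW(<E>) ⊇ FOLLOW(<L>) = {p, u, v}. Thus FOLLOW(<E>) = {p, u, v}.
FOLLOW(<B>): in <C>→<B> p p <B> (occurrence 1), <B> is followed by p p <B> with FIRST {p}; in <C>→<B> p p <B> (occurrence 2), the suffix after <B> is empty, so FOLLOW(<B>) ⊇ FOLLOW(<C>) = {$, u}; in <E>→<B> <S> u, <B> is followed by <S> u with FIRST {p, u, v}; in <B>→<L> <B>, the suffix after <B> is empty (adds nothing new). Thus FOLLOW(<B>) = {$, p, u, v}.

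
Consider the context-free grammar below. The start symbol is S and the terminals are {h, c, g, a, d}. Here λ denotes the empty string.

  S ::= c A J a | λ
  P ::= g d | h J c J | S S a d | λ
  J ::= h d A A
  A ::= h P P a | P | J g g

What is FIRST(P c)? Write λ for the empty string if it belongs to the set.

{a, c, g, h}

FIRST(S): from S::=c A J a we get {c}; from S::=λ we get {λ}. So FIRST(S) = {λ, c}.
FIRST(J): from J::=h d A A we get {h}. So FIRST(J) = {h}.
FIRST(P): from P::=g d we get {g}; from P::=h J c J we get {h}; from P::=S S a d we get {a, c}; from P::=λ we get {λ}. So FIRST(P) = {λ, a, c, g, h}.
FIRST(A): from A::=h P P a we get {h}; from A::=P we get {λ, a, c, g, h}; from A::=J g g we get {h}. So FIRST(A) = {λ, a, c, g, h}.
FIRST(P c): take FIRST of each symbol in turn, carrying on past any symbol whose FIRST contains λ; result {a, c, g, h}.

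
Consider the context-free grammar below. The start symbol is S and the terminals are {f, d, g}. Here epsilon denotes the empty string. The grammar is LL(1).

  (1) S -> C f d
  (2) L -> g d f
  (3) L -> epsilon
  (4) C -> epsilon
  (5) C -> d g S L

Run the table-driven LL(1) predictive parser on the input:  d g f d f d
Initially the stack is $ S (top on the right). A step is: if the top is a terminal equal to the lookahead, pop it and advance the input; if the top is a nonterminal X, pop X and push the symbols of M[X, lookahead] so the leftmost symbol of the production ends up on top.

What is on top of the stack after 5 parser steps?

C

     Stack          Input          Action
  1  $ S            d g f d f d $  expand S -> C f d
  2  $ d f C        d g f d f d $  expand C -> d g S L
  3  $ d f L S g d  d g f d f d $  match d
  4  $ d f L S g    g f d f d $    match g
  5  $ d f L S      f d f d $      expand S -> C f d
Stack after step 5: $ d f L d f C (top = C).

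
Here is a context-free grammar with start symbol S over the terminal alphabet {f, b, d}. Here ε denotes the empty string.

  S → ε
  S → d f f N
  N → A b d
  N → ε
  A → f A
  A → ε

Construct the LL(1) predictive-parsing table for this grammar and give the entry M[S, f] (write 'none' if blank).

none

FIRST(S) = {ε, d}
FIRST(A) = {ε, f}
FIRST(N) = {ε, b, f}  (via A b d)
FOLLOW(S) includes $ since S is the start symbol.
FOLLOW(S): S appears on no right-hand side. Thus FOLLOW(S) = {$}.
For S → ε: FIRST(ε) = {ε}, so it goes in M[S, t] for t ∈ {}; since ε ∈ FIRST, also for every t ∈ FOLLOW(S) = {$}.
For S → d f f N: FIRST(d f f N) = {d}, so it goes in M[S, t] for t ∈ {d}.
None of these place a production in M[S, f].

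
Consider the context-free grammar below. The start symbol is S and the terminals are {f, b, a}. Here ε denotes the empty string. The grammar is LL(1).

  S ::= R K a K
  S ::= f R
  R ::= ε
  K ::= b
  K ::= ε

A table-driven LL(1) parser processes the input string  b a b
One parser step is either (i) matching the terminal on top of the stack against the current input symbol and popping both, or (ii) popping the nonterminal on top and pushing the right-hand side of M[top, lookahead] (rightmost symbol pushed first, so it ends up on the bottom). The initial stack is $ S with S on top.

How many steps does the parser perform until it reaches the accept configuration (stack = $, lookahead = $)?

7

step 1: stack=$ S  input=b a b $  — expand S ::= R K a K
step 2: stack=$ K a K R  input=b a b $  — expand R ::= ε
step 3: stack=$ K a K  input=b a b $  — expand K ::= b
step 4: stack=$ K a b  input=b a b $  — match b
step 5: stack=$ K a  input=a b $  — match a
step 6: stack=$ K  input=b $  — expand K ::= b
step 7: stack=$ b  input=b $  — match b
Accept reached after 7 steps.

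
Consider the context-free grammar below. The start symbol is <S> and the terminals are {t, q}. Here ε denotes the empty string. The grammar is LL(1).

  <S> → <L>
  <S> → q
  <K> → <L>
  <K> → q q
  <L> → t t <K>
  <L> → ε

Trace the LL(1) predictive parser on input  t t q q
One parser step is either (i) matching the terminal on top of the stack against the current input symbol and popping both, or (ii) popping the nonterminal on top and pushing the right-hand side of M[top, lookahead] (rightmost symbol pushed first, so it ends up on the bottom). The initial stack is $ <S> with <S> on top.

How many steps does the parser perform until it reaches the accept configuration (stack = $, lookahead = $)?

step 1: stack=$ <S>  input=t t q q $  — expand <S> → <L>
step 2: stack=$ <L>  input=t t q q $  — expand <L> → t t <K>
step 3: stack=$ <K> t t  input=t t q q $  — match t
step 4: stack=$ <K> t  input=t q q $  — match t
step 5: stack=$ <K>  input=q q $  — expand <K> → q q
step 6: stack=$ q q  input=q q $  — match q
step 7: stack=$ q  input=q $  — match q
Accept reached after 7 steps.

7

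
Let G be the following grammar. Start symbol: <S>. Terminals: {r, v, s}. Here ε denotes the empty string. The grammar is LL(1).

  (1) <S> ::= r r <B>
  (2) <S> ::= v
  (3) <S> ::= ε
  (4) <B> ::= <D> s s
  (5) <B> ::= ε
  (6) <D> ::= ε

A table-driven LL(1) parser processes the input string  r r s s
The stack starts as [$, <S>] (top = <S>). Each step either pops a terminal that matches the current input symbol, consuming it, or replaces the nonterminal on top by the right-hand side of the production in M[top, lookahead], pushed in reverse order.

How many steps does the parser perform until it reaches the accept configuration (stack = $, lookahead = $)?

step 1: stack=$ <S>  input=r r s s $  — expand <S> ::= r r <B>
step 2: stack=$ <B> r r  input=r r s s $  — match r
step 3: stack=$ <B> r  input=r s s $  — match r
step 4: stack=$ <B>  input=s s $  — expand <B> ::= <D> s s
step 5: stack=$ s s <D>  input=s s $  — expand <D> ::= ε
step 6: stack=$ s s  input=s s $  — match s
step 7: stack=$ s  input=s $  — match s
Accept reached after 7 steps.

7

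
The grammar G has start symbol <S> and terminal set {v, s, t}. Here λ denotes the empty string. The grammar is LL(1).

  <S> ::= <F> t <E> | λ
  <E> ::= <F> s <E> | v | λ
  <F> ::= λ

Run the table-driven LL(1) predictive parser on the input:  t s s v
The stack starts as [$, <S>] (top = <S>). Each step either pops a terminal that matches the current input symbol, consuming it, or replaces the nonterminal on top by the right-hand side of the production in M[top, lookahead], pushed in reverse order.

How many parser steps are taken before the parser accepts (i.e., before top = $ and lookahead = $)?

11

step 1: stack=$ <S>  input=t s s v $  — expand <S> ::= <F> t <E>
step 2: stack=$ <E> t <F>  input=t s s v $  — expand <F> ::= λ
step 3: stack=$ <E> t  input=t s s v $  — match t
step 4: stack=$ <E>  input=s s v $  — expand <E> ::= <F> s <E>
step 5: stack=$ <E> s <F>  input=s s v $  — expand <F> ::= λ
step 6: stack=$ <E> s  input=s s v $  — match s
step 7: stack=$ <E>  input=s v $  — expand <E> ::= <F> s <E>
step 8: stack=$ <E> s <F>  input=s v $  — expand <F> ::= λ
step 9: stack=$ <E> s  input=s v $  — match s
step 10: stack=$ <E>  input=v $  — expand <E> ::= v
step 11: stack=$ v  input=v $  — match v
Accept reached after 11 steps.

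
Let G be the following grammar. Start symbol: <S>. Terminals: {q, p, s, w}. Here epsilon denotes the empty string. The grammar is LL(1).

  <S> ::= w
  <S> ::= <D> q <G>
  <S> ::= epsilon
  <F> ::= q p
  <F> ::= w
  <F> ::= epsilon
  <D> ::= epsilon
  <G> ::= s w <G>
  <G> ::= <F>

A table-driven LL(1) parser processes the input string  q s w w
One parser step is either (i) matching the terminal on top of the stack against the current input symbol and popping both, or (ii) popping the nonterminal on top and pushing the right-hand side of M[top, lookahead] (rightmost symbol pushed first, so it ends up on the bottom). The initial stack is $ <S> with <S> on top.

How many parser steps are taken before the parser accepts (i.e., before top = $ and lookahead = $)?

9

     Stack        Input      Action
  1  $ <S>        q s w w $  expand <S> ::= <D> q <G>
  2  $ <G> q <D>  q s w w $  expand <D> ::= epsilon
  3  $ <G> q      q s w w $  match q
  4  $ <G>        s w w $    expand <G> ::= s w <G>
  5  $ <G> w s    s w w $    match s
  6  $ <G> w      w w $      match w
  7  $ <G>        w $        expand <G> ::= <F>
  8  $ <F>        w $        expand <F> ::= w
  9  $ w          w $        match w
Accept reached after 9 steps.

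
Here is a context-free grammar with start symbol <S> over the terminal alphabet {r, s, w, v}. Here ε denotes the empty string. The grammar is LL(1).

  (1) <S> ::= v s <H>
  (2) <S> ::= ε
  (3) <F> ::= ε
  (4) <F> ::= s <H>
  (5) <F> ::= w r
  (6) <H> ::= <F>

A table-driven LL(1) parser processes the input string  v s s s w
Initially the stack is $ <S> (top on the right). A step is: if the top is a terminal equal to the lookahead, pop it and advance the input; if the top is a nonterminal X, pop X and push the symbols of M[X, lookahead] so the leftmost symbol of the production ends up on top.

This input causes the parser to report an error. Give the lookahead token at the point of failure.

      Stack      Input        Action
   1  $ <S>      v s s s w $  expand <S> ::= v s <H>
   2  $ <H> s v  v s s s w $  match v
   3  $ <H> s    s s s w $    match s
   4  $ <H>      s s w $      expand <H> ::= <F>
   5  $ <F>      s s w $      expand <F> ::= s <H>
   6  $ <H> s    s s w $      match s
   7  $ <H>      s w $        expand <H> ::= <F>
   8  $ <F>      s w $        expand <F> ::= s <H>
   9  $ <H> s    s w $        match s
  10  $ <H>      w $          expand <H> ::= <F>
  11  $ <F>      w $          expand <F> ::= w r
  12  $ r w      w $          match w
  13  $ r        $            error: top is terminal r but lookahead is $

$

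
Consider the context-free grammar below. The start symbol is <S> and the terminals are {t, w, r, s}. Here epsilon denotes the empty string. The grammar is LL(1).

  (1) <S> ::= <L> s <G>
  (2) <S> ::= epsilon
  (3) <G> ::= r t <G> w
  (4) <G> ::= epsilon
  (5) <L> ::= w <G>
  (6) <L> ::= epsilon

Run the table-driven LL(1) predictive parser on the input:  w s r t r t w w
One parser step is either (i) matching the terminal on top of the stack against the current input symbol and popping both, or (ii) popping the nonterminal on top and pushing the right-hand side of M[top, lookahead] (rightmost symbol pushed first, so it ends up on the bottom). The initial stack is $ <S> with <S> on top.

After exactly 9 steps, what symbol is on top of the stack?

r

     Stack          Input              Action
  1  $ <S>          w s r t r t w w $  expand <S> ::= <L> s <G>
  2  $ <G> s <L>    w s r t r t w w $  expand <L> ::= w <G>
  3  $ <G> s <G> w  w s r t r t w w $  match w
  4  $ <G> s <G>    s r t r t w w $    expand <G> ::= epsilon
  5  $ <G> s        s r t r t w w $    match s
  6  $ <G>          r t r t w w $      expand <G> ::= r t <G> w
  7  $ w <G> t r    r t r t w w $      match r
  8  $ w <G> t      t r t w w $        match t
  9  $ w <G>        r t w w $          expand <G> ::= r t <G> w
Stack after step 9: $ w w <G> t r (top = r).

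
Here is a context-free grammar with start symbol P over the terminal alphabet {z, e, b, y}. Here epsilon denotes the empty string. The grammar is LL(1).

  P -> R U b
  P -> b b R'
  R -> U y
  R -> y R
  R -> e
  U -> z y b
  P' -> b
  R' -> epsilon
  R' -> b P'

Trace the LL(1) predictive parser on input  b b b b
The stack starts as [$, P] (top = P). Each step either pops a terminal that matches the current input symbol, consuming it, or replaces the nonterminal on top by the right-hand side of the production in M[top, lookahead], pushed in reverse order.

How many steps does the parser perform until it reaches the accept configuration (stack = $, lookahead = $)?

step 1: stack=$ P  input=b b b b $  — expand P -> b b R'
step 2: stack=$ R' b b  input=b b b b $  — match b
step 3: stack=$ R' b  input=b b b $  — match b
step 4: stack=$ R'  input=b b $  — expand R' -> b P'
step 5: stack=$ P' b  input=b b $  — match b
step 6: stack=$ P'  input=b $  — expand P' -> b
step 7: stack=$ b  input=b $  — match b
Accept reached after 7 steps.

7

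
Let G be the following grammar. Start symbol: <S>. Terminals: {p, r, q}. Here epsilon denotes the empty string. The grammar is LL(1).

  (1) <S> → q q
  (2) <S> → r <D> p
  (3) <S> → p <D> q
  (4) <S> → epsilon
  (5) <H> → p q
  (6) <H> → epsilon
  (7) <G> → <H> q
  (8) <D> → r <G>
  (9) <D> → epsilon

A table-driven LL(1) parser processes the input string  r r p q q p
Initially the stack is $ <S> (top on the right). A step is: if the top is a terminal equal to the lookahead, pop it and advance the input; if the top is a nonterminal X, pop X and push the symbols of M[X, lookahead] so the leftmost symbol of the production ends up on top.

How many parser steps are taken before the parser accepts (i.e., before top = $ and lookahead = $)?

10

step 1: stack=$ <S>  input=r r p q q p $  — expand <S> → r <D> p
step 2: stack=$ p <D> r  input=r r p q q p $  — match r
step 3: stack=$ p <D>  input=r p q q p $  — expand <D> → r <G>
step 4: stack=$ p <G> r  input=r p q q p $  — match r
step 5: stack=$ p <G>  input=p q q p $  — expand <G> → <H> q
step 6: stack=$ p q <H>  input=p q q p $  — expand <H> → p q
step 7: stack=$ p q q p  input=p q q p $  — match p
step 8: stack=$ p q q  input=q q p $  — match q
step 9: stack=$ p q  input=q p $  — match q
step 10: stack=$ p  input=p $  — match p
Accept reached after 10 steps.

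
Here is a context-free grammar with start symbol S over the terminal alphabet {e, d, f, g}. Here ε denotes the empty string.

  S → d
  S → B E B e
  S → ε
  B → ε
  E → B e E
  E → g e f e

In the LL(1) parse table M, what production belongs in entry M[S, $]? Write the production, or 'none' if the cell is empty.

S → ε

FIRST(B) = {ε}
FIRST(E) = {e, g}  (via B e E)
FIRST(S) = {ε, d, e, g}  (via B E B e)
FOLLOW(S) includes $ since S is the start symbol.
FOLLOW(S): S appears on no right-hand side. Thus FOLLOW(S) = {$}.
For S → d: FIRST(d) = {d}, so it goes in M[S, t] for t ∈ {d}.
For S → B E B e: FIRST(B E B e) = {e, g}, so it goes in M[S, t] for t ∈ {e, g}.
For S → ε: FIRST(ε) = {ε}, so it goes in M[S, t] for t ∈ {}; since ε ∈ FIRST, also for every t ∈ FOLLOW(S) = {$}.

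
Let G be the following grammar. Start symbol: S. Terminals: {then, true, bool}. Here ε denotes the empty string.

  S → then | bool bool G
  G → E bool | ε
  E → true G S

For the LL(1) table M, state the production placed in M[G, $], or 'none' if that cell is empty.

G → ε

FIRST(S) = {bool, then}
FIRST(E) = {true}
FIRST(G) = {ε, true}  (via E bool)
FOLLOW(S) includes $ since S is the start symbol.
FOLLOW(S): in E→true G S, the suffix after S is empty, so FOLLOW(S) ⊇ FOLLOW(E) = {bool}. Thus FOLLOW(S) = {$, bool}.
FOLLOW(G): in S→bool bool G, the suffix after G is empty, so FOLLOW(G) ⊇ FOLLOW(S) = {$, bool}; in E→true G S, G is followed by S with FIRST {bool, then}. Thus FOLLOW(G) = {$, bool, then}.
For G → E bool: FIRST(E bool) = {true}, so it goes in M[G, t] for t ∈ {true}.
For G → ε: FIRST(ε) = {ε}, so it goes in M[G, t] for t ∈ {}; since ε ∈ FIRST, also for every t ∈ FOLLOW(G) = {$, bool, then}.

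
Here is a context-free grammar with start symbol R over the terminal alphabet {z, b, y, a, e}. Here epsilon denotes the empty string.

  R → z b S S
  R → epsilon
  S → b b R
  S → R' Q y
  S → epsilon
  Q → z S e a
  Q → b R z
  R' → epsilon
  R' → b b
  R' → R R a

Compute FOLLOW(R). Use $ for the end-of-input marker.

FIRST(R) = {epsilon, z}
FIRST(Q) = {b, z}
FIRST(R') = {epsilon, a, b, z}  (via R R a)
FIRST(S) = {epsilon, a, b, z}  (via R' Q y)
FOLLOW(R) includes $ since R is the start symbol.
FOLLOW(Q): in S→R' Q y, Q is followed by y with FIRST {y}. Thus FOLLOW(Q) = {y}.
FOLLOW(R'): in S→R' Q y, R' is followed by Q y with FIRST {b, z}. Thus FOLLOW(R') = {b, z}.
FOLLOW(R): in S→b b R, the suffix after R is empty, so FOLLOW(R) ⊇ FOLLOW(S) = {$, a, b, e, z}; in Q→b R z, R is followed by z with FIRST {z}; in R'→R R a (occurrence 1), R is followed by R a with FIRST {a, z}; in R'→R R a (occurrence 2), R is followed by a with FIRST {a}. Thus FOLLOW(R) = {$, a, b, e, z}.
FOLLOW(S): in R→z b S S (occurrence 1), S is followed by S with FIRST {epsilon, a, b, z}; in R→z b S S (occurrence 1), the suffix after S is nullable, so FOLLOW(S) ⊇ FOLLOW(R) = {$, a, b, e, z}; in R→z b S S (occurrence 2), the suffix after S is empty, so FOLLOW(S) ⊇ FOLLOW(R) = {$, a, b, e, z}; in Q→z S e a, S is followed by e a with FIRST {e}. Thus FOLLOW(S) = {$, a, b, e, z}.

{$, a, b, e, z}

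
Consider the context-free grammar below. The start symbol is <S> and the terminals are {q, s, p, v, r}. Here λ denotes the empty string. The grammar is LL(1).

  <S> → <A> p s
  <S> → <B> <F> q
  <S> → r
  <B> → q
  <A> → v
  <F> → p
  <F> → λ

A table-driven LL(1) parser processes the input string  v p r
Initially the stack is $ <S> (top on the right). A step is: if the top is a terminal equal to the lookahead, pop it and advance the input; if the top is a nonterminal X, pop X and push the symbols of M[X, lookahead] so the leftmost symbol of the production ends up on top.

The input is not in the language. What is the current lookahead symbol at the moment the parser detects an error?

     Stack      Input    Action
  1  $ <S>      v p r $  expand <S> → <A> p s
  2  $ s p <A>  v p r $  expand <A> → v
  3  $ s p v    v p r $  match v
  4  $ s p      p r $    match p
  5  $ s        r $      error: top is terminal s but lookahead is r

r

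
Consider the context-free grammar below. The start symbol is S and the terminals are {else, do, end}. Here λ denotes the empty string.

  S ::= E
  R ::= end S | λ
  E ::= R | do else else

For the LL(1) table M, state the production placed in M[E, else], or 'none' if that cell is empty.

FIRST(R): from R::=end S we get {end}; from R::=λ we get {λ}. So FIRST(R) = {λ, end}.
FIRST(E): from E::=R we get {λ, end}; from E::=do else else we get {do}. So FIRST(E) = {λ, do, end}.
FIRST(S): from S::=E we get {λ, do, end}. So FIRST(S) = {λ, do, end}.
FOLLOW(S) includes $ since S is the start symbol.
FOLLOW(S): in R::=end S, the suffix after S is empty, so FOLLOW(S) ⊇ FOLLOW(R) = {$}. Thus FOLLOW(S) = {$}.
FOLLOW(E): in S::=E, the suffix after E is empty, so FOLLOW(E) ⊇ FOLLOW(S) = {$}. Thus FOLLOW(E) = {$}.
For E ::= R: FIRST(R) = {λ, end}, so it goes in M[E, t] for t ∈ {end}; since λ ∈ FIRST, also for every t ∈ FOLLOW(E) = {$}.
For E ::= do else else: FIRST(do else else) = {do}, so it goes in M[E, t] for t ∈ {do}.
None of these place a production in M[E, else].

none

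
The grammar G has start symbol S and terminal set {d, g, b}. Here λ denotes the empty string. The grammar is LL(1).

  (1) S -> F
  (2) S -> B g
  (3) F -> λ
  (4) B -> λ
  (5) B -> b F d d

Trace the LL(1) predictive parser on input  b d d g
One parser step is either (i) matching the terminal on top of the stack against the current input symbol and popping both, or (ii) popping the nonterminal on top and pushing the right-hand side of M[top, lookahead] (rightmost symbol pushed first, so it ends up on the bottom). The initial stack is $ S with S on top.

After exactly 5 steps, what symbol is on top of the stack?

     Stack        Input      Action
  1  $ S          b d d g $  expand S -> B g
  2  $ g B        b d d g $  expand B -> b F d d
  3  $ g d d F b  b d d g $  match b
  4  $ g d d F    d d g $    expand F -> λ
  5  $ g d d      d d g $    match d
Stack after step 5: $ g d (top = d).

d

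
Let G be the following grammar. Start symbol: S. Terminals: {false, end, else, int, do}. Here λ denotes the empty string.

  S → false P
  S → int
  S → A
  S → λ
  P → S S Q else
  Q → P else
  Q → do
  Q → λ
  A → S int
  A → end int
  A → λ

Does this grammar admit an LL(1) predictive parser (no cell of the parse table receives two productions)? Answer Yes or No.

No

FIRST(S) = {λ, end, false, int}
FIRST(P) = {do, else, end, false, int}
FIRST(Q) = {λ, do, else, end, false, int}
FIRST(A) = {λ, end, false, int}
FOLLOW(S) = {$, do, else, end, false, int}
FOLLOW(P) = {$, do, else, end, false, int}
FOLLOW(Q) = {else}
FOLLOW(A) = {$, do, else, end, false, int}
Cell M[A, end] receives both A → S int and A → end int and A → λ — the grammar is not LL(1).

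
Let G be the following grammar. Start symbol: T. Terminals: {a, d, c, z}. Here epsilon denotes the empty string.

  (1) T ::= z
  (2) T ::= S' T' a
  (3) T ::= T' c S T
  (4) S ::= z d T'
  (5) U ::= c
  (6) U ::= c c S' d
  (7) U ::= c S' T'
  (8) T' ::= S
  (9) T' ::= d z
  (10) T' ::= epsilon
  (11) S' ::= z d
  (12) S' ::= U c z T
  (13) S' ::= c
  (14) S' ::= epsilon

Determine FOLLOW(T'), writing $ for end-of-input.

{a, c, d, z}

FIRST(S): from S::=z d T' we get {z}. So FIRST(S) = {z}.
FIRST(U): from U::=c we get {c}; from U::=c c S' d we get {c}; from U::=c S' T' we get {c}. So FIRST(U) = {c}.
FIRST(T'): from T'::=S we get {z}; from T'::=d z we get {d}; from T'::=epsilon we get {epsilon}. So FIRST(T') = {epsilon, d, z}.
FIRST(S'): from S'::=z d we get {z}; from S'::=U c z T we get {c}; from S'::=c we get {c}; from S'::=epsilon we get {epsilon}. So FIRST(S') = {epsilon, c, z}.
FIRST(T): from T::=z we get {z}; from T::=S' T' a we get {a, c, d, z}; from T::=T' c S T we get {c, d, z}. So FIRST(T) = {a, c, d, z}.
FOLLOW(T) includes $ since T is the start symbol.
FOLLOW(U): in S'::=U c z T, U is followed by c z T with FIRST {c}. Thus FOLLOW(U) = {c}.
FOLLOW(S'): in T::=S' T' a, S' is followed by T' a with FIRST {a, d, z}; in U::=c c S' d, S' is followed by d with FIRST {d}; in U::=c S' T', S' is followed by T' with FIRST {epsilon, d, z}; in U::=c S' T', the suffix after S' is nullable, so FOLLOW(S') ⊇ FOLLOW(U) = {c}. Thus FOLLOW(S') = {a, c, d, z}.
FOLLOW(T): in T::=T' c S T, the suffix after T is empty (adds nothing new); in S'::=U c z T, the suffix after T is empty, so FOLLOW(T) ⊇ FOLLOW(S') = {a, c, d, z}. Thus FOLLOW(T) = {$, a, c, d, z}.
FOLLOW(S): in T::=T' c S T, S is followed by T with FIRST {a, c, d, z}; in T'::=S, the suffix after S is empty, so FOLLOW(S) ⊇ FOLLOW(T') = {a, c, d, z}. Thus FOLLOW(S) = {a, c, d, z}.
FOLLOW(T'): in T::=S' T' a, T' is followed by a with FIRST {a}; in T::=T' c S T, T' is followed by c S T with FIRST {c}; in S::=z d T', the suffix after T' is empty, so FOLLOW(T') ⊇ FOLLOW(S) = {a, c, d, z}; in U::=c S' T', the suffix after T' is empty, so FOLLOW(T') ⊇ FOLLOW(U) = {c}. Thus FOLLOW(T') = {a, c, d, z}.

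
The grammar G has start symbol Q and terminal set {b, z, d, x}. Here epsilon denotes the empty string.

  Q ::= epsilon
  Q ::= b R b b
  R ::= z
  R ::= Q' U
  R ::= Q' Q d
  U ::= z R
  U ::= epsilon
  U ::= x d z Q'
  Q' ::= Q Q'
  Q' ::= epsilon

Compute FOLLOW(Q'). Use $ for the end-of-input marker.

FIRST(Q) = {epsilon, b}
FIRST(U) = {epsilon, x, z}
FIRST(Q') = {epsilon, b}  (via Q Q')
FIRST(R) = {epsilon, b, d, x, z}  (via Q' U, Q' Q d)
FOLLOW(Q) includes $ since Q is the start symbol.
FOLLOW(Q): in R::=Q' Q d, Q is followed by d with FIRST {d}; in Q'::=Q Q', Q is followed by Q' with FIRST {epsilon, b}; in Q'::=Q Q', the suffix after Q is nullable, so FOLLOW(Q) ⊇ FOLLOW(Q') = {b, d, x, z}. Thus FOLLOW(Q) = {$, b, d, x, z}.
FOLLOW(R): in Q::=b R b b, R is followed by b b with FIRST {b}; in U::=z R, the suffix after R is empty, so FOLLOW(R) ⊇ FOLLOW(U) = {b}. Thus FOLLOW(R) = {b}.
FOLLOW(U): in R::=Q' U, the suffix after U is empty, so FOLLOW(U) ⊇ FOLLOW(R) = {b}. Thus FOLLOW(U) = {b}.
FOLLOW(Q'): in R::=Q' U, Q' is followed by U with FIRST {epsilon, x, z}; in R::=Q' U, the suffix after Q' is nullable, so FOLLOW(Q') ⊇ FOLLOW(R) = {b}; in R::=Q' Q d, Q' is followed by Q d with FIRST {b, d}; in U::=x d z Q', the suffix after Q' is empty, so FOLLOW(Q') ⊇ FOLLOW(U) = {b}; in Q'::=Q Q', the suffix after Q' is empty (adds nothing new). Thus FOLLOW(Q') = {b, d, x, z}.

{b, d, x, z}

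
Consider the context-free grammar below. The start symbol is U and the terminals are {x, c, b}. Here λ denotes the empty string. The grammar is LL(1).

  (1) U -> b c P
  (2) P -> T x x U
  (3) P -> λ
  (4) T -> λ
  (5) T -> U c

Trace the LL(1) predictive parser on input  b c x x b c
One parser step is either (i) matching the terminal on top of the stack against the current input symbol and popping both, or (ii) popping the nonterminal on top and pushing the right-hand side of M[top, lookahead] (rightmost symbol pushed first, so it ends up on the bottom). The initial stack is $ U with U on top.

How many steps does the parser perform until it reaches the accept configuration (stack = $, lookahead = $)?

11

      Stack      Input          Action
   1  $ U        b c x x b c $  expand U -> b c P
   2  $ P c b    b c x x b c $  match b
   3  $ P c      c x x b c $    match c
   4  $ P        x x b c $      expand P -> T x x U
   5  $ U x x T  x x b c $      expand T -> λ
   6  $ U x x    x x b c $      match x
   7  $ U x      x b c $        match x
   8  $ U        b c $          expand U -> b c P
   9  $ P c b    b c $          match b
  10  $ P c      c $            match c
  11  $ P        $              expand P -> λ
Accept reached after 11 steps.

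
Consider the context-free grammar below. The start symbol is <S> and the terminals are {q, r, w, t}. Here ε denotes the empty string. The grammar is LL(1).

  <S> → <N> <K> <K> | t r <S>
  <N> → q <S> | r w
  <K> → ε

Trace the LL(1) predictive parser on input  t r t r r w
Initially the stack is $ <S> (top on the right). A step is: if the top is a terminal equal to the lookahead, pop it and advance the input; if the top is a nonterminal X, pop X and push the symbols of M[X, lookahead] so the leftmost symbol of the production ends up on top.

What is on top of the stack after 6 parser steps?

<S>

     Stack      Input          Action
  1  $ <S>      t r t r r w $  expand <S> → t r <S>
  2  $ <S> r t  t r t r r w $  match t
  3  $ <S> r    r t r r w $    match r
  4  $ <S>      t r r w $      expand <S> → t r <S>
  5  $ <S> r t  t r r w $      match t
  6  $ <S> r    r r w $        match r
Stack after step 6: $ <S> (top = <S>).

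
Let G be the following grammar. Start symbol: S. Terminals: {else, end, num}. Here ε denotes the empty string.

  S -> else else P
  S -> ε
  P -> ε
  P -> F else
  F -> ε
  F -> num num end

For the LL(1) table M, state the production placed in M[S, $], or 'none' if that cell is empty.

FIRST(S): from S->else else P we get {else}; from S->ε we get {ε}. So FIRST(S) = {ε, else}.
FIRST(F): from F->ε we get {ε}; from F->num num end we get {num}. So FIRST(F) = {ε, num}.
FIRST(P): from P->ε we get {ε}; from P->F else we get {else, num}. So FIRST(P) = {ε, else, num}.
FOLLOW(S) includes $ since S is the start symbol.
FOLLOW(S): S appears on no right-hand side. Thus FOLLOW(S) = {$}.
For S -> else else P: FIRST(else else P) = {else}, so it goes in M[S, t] for t ∈ {else}.
For S -> ε: FIRST(ε) = {ε}, so it goes in M[S, t] for t ∈ {}; since ε ∈ FIRST, also for every t ∈ FOLLOW(S) = {$}.

S -> ε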